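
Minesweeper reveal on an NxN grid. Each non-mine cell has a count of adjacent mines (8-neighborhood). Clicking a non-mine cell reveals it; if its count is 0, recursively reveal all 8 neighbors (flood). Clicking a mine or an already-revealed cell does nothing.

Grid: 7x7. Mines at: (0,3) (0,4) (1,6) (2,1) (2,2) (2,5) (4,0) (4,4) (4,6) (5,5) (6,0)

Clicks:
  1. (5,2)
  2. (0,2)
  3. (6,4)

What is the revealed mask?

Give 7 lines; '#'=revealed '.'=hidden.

Answer: ..#....
.......
.......
.###...
.###...
.####..
.####..

Derivation:
Click 1 (5,2) count=0: revealed 14 new [(3,1) (3,2) (3,3) (4,1) (4,2) (4,3) (5,1) (5,2) (5,3) (5,4) (6,1) (6,2) (6,3) (6,4)] -> total=14
Click 2 (0,2) count=1: revealed 1 new [(0,2)] -> total=15
Click 3 (6,4) count=1: revealed 0 new [(none)] -> total=15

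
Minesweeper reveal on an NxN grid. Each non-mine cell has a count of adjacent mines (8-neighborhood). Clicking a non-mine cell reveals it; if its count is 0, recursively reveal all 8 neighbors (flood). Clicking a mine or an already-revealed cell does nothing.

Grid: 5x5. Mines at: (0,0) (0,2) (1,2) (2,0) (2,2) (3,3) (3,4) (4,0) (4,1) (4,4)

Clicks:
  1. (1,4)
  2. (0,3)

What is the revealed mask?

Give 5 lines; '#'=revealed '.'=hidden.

Answer: ...##
...##
...##
.....
.....

Derivation:
Click 1 (1,4) count=0: revealed 6 new [(0,3) (0,4) (1,3) (1,4) (2,3) (2,4)] -> total=6
Click 2 (0,3) count=2: revealed 0 new [(none)] -> total=6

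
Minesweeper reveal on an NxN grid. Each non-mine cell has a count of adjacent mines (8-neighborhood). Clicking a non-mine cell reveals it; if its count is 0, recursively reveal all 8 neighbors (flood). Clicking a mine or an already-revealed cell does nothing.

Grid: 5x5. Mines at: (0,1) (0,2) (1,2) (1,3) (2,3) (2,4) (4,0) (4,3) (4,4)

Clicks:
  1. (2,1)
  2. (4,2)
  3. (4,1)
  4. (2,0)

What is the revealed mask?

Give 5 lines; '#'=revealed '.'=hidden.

Answer: .....
##...
##...
##...
.##..

Derivation:
Click 1 (2,1) count=1: revealed 1 new [(2,1)] -> total=1
Click 2 (4,2) count=1: revealed 1 new [(4,2)] -> total=2
Click 3 (4,1) count=1: revealed 1 new [(4,1)] -> total=3
Click 4 (2,0) count=0: revealed 5 new [(1,0) (1,1) (2,0) (3,0) (3,1)] -> total=8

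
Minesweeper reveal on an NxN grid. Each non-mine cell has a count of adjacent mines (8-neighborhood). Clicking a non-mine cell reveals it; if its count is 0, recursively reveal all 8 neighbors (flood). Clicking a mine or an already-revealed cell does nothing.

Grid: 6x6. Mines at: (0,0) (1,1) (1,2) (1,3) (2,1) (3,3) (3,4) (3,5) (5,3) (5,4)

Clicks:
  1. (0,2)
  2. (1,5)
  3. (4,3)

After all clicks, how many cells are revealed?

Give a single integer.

Click 1 (0,2) count=3: revealed 1 new [(0,2)] -> total=1
Click 2 (1,5) count=0: revealed 6 new [(0,4) (0,5) (1,4) (1,5) (2,4) (2,5)] -> total=7
Click 3 (4,3) count=4: revealed 1 new [(4,3)] -> total=8

Answer: 8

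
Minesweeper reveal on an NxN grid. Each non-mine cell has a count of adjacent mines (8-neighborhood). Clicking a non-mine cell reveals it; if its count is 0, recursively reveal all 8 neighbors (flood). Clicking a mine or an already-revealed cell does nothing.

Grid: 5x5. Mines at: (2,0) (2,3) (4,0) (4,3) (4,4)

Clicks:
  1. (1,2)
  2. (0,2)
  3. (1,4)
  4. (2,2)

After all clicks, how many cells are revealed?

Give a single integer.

Answer: 11

Derivation:
Click 1 (1,2) count=1: revealed 1 new [(1,2)] -> total=1
Click 2 (0,2) count=0: revealed 9 new [(0,0) (0,1) (0,2) (0,3) (0,4) (1,0) (1,1) (1,3) (1,4)] -> total=10
Click 3 (1,4) count=1: revealed 0 new [(none)] -> total=10
Click 4 (2,2) count=1: revealed 1 new [(2,2)] -> total=11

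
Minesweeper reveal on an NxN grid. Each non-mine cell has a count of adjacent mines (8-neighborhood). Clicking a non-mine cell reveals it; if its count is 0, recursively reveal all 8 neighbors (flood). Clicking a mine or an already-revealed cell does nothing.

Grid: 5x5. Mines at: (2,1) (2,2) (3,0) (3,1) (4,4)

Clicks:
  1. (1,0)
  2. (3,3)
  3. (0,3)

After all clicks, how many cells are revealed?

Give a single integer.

Answer: 14

Derivation:
Click 1 (1,0) count=1: revealed 1 new [(1,0)] -> total=1
Click 2 (3,3) count=2: revealed 1 new [(3,3)] -> total=2
Click 3 (0,3) count=0: revealed 12 new [(0,0) (0,1) (0,2) (0,3) (0,4) (1,1) (1,2) (1,3) (1,4) (2,3) (2,4) (3,4)] -> total=14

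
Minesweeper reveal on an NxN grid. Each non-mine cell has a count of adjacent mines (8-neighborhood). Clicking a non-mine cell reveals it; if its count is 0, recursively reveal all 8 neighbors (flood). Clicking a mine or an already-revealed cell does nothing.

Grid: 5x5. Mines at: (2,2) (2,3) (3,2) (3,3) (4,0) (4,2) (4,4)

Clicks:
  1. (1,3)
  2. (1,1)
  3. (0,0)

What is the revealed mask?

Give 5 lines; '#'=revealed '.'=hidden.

Click 1 (1,3) count=2: revealed 1 new [(1,3)] -> total=1
Click 2 (1,1) count=1: revealed 1 new [(1,1)] -> total=2
Click 3 (0,0) count=0: revealed 12 new [(0,0) (0,1) (0,2) (0,3) (0,4) (1,0) (1,2) (1,4) (2,0) (2,1) (3,0) (3,1)] -> total=14

Answer: #####
#####
##...
##...
.....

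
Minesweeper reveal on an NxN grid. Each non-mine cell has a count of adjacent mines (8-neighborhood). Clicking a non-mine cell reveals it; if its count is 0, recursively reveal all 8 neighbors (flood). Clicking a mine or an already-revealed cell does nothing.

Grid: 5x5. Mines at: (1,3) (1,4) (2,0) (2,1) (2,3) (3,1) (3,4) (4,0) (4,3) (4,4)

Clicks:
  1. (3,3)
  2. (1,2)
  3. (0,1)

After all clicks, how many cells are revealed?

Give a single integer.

Click 1 (3,3) count=4: revealed 1 new [(3,3)] -> total=1
Click 2 (1,2) count=3: revealed 1 new [(1,2)] -> total=2
Click 3 (0,1) count=0: revealed 5 new [(0,0) (0,1) (0,2) (1,0) (1,1)] -> total=7

Answer: 7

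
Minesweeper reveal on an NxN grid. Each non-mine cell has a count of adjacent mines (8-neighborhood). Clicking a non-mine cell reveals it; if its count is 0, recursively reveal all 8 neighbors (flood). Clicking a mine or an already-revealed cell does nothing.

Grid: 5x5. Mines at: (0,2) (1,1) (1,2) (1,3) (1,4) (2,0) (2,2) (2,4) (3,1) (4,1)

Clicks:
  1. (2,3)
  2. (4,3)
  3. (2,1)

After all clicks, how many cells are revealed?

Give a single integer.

Click 1 (2,3) count=5: revealed 1 new [(2,3)] -> total=1
Click 2 (4,3) count=0: revealed 6 new [(3,2) (3,3) (3,4) (4,2) (4,3) (4,4)] -> total=7
Click 3 (2,1) count=5: revealed 1 new [(2,1)] -> total=8

Answer: 8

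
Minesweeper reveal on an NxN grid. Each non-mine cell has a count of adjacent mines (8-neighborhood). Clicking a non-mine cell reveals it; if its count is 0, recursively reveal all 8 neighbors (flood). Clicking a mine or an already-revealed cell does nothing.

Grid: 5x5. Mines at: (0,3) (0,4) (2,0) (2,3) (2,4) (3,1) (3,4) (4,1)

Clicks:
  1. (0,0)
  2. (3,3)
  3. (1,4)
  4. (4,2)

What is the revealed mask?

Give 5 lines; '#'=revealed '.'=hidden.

Click 1 (0,0) count=0: revealed 6 new [(0,0) (0,1) (0,2) (1,0) (1,1) (1,2)] -> total=6
Click 2 (3,3) count=3: revealed 1 new [(3,3)] -> total=7
Click 3 (1,4) count=4: revealed 1 new [(1,4)] -> total=8
Click 4 (4,2) count=2: revealed 1 new [(4,2)] -> total=9

Answer: ###..
###.#
.....
...#.
..#..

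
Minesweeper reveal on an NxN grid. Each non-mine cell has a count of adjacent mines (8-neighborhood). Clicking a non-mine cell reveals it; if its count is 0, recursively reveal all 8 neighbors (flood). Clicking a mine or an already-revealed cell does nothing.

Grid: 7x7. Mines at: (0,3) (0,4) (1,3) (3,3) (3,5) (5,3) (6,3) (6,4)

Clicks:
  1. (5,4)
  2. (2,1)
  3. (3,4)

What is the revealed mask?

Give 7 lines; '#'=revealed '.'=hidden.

Answer: ###....
###....
###....
###.#..
###....
###.#..
###....

Derivation:
Click 1 (5,4) count=3: revealed 1 new [(5,4)] -> total=1
Click 2 (2,1) count=0: revealed 21 new [(0,0) (0,1) (0,2) (1,0) (1,1) (1,2) (2,0) (2,1) (2,2) (3,0) (3,1) (3,2) (4,0) (4,1) (4,2) (5,0) (5,1) (5,2) (6,0) (6,1) (6,2)] -> total=22
Click 3 (3,4) count=2: revealed 1 new [(3,4)] -> total=23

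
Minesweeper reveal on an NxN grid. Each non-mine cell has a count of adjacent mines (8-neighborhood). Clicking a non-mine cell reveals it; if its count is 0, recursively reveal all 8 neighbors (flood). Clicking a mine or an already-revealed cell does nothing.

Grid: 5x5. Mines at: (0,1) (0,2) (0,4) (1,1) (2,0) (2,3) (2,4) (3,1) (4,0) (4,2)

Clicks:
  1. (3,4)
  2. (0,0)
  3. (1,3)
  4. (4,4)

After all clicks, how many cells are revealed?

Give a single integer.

Answer: 6

Derivation:
Click 1 (3,4) count=2: revealed 1 new [(3,4)] -> total=1
Click 2 (0,0) count=2: revealed 1 new [(0,0)] -> total=2
Click 3 (1,3) count=4: revealed 1 new [(1,3)] -> total=3
Click 4 (4,4) count=0: revealed 3 new [(3,3) (4,3) (4,4)] -> total=6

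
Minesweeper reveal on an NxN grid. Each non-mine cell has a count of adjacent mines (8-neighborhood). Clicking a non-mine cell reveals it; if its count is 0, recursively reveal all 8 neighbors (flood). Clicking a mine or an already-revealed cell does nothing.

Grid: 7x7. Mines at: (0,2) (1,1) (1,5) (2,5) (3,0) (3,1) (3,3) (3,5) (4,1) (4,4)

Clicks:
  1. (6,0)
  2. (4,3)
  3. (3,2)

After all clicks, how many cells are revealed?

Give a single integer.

Click 1 (6,0) count=0: revealed 16 new [(4,5) (4,6) (5,0) (5,1) (5,2) (5,3) (5,4) (5,5) (5,6) (6,0) (6,1) (6,2) (6,3) (6,4) (6,5) (6,6)] -> total=16
Click 2 (4,3) count=2: revealed 1 new [(4,3)] -> total=17
Click 3 (3,2) count=3: revealed 1 new [(3,2)] -> total=18

Answer: 18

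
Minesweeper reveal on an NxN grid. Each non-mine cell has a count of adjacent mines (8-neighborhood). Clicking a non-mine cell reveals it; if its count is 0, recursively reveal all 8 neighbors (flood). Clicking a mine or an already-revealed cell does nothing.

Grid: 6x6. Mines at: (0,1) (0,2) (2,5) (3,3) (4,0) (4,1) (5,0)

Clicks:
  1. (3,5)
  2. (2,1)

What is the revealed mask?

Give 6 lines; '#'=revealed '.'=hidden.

Answer: ......
###...
###...
###..#
......
......

Derivation:
Click 1 (3,5) count=1: revealed 1 new [(3,5)] -> total=1
Click 2 (2,1) count=0: revealed 9 new [(1,0) (1,1) (1,2) (2,0) (2,1) (2,2) (3,0) (3,1) (3,2)] -> total=10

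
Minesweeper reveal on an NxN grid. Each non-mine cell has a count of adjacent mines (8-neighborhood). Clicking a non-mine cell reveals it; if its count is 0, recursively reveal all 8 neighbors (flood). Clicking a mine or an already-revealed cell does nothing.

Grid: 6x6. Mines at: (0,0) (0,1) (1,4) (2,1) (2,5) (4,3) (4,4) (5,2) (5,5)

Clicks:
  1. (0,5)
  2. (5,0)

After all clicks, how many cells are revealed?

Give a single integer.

Click 1 (0,5) count=1: revealed 1 new [(0,5)] -> total=1
Click 2 (5,0) count=0: revealed 6 new [(3,0) (3,1) (4,0) (4,1) (5,0) (5,1)] -> total=7

Answer: 7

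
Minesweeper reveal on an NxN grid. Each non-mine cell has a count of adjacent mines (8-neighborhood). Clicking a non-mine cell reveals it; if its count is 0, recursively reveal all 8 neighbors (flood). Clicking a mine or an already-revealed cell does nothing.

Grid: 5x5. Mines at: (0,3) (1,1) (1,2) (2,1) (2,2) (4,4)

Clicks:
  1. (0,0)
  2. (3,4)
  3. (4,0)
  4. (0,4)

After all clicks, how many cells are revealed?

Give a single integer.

Answer: 11

Derivation:
Click 1 (0,0) count=1: revealed 1 new [(0,0)] -> total=1
Click 2 (3,4) count=1: revealed 1 new [(3,4)] -> total=2
Click 3 (4,0) count=0: revealed 8 new [(3,0) (3,1) (3,2) (3,3) (4,0) (4,1) (4,2) (4,3)] -> total=10
Click 4 (0,4) count=1: revealed 1 new [(0,4)] -> total=11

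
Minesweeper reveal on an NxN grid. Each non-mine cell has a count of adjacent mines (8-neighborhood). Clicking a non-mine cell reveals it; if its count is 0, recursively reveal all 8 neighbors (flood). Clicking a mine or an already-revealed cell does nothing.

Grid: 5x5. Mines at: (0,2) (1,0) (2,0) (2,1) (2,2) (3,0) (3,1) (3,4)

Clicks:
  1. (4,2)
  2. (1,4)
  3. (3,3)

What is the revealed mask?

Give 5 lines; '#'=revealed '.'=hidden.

Answer: ...##
...##
...##
...#.
..#..

Derivation:
Click 1 (4,2) count=1: revealed 1 new [(4,2)] -> total=1
Click 2 (1,4) count=0: revealed 6 new [(0,3) (0,4) (1,3) (1,4) (2,3) (2,4)] -> total=7
Click 3 (3,3) count=2: revealed 1 new [(3,3)] -> total=8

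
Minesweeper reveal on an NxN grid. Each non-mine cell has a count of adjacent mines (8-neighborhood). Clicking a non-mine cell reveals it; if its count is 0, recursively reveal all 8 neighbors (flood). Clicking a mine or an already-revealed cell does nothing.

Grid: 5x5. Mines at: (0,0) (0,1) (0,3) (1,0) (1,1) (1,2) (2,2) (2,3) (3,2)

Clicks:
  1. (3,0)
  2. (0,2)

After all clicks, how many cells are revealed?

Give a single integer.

Answer: 7

Derivation:
Click 1 (3,0) count=0: revealed 6 new [(2,0) (2,1) (3,0) (3,1) (4,0) (4,1)] -> total=6
Click 2 (0,2) count=4: revealed 1 new [(0,2)] -> total=7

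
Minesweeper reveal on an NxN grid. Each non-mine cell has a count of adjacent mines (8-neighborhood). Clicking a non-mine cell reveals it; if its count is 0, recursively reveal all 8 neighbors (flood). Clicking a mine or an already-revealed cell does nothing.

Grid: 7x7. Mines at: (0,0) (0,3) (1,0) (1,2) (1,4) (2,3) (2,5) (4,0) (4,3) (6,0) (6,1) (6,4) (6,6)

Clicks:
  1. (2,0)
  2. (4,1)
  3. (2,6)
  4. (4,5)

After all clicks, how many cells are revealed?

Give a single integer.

Answer: 12

Derivation:
Click 1 (2,0) count=1: revealed 1 new [(2,0)] -> total=1
Click 2 (4,1) count=1: revealed 1 new [(4,1)] -> total=2
Click 3 (2,6) count=1: revealed 1 new [(2,6)] -> total=3
Click 4 (4,5) count=0: revealed 9 new [(3,4) (3,5) (3,6) (4,4) (4,5) (4,6) (5,4) (5,5) (5,6)] -> total=12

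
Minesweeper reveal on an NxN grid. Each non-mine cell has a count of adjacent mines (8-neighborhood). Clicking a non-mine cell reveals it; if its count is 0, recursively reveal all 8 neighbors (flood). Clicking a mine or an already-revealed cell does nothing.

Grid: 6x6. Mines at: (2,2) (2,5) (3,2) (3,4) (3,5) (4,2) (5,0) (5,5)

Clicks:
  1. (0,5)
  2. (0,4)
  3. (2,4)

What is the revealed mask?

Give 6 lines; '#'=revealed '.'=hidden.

Click 1 (0,5) count=0: revealed 18 new [(0,0) (0,1) (0,2) (0,3) (0,4) (0,5) (1,0) (1,1) (1,2) (1,3) (1,4) (1,5) (2,0) (2,1) (3,0) (3,1) (4,0) (4,1)] -> total=18
Click 2 (0,4) count=0: revealed 0 new [(none)] -> total=18
Click 3 (2,4) count=3: revealed 1 new [(2,4)] -> total=19

Answer: ######
######
##..#.
##....
##....
......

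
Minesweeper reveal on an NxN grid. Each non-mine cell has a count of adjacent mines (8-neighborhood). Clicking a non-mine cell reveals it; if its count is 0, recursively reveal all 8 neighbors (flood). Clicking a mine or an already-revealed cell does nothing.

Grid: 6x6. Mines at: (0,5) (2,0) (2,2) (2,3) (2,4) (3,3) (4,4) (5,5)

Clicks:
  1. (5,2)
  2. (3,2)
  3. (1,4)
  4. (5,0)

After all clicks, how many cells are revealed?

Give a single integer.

Answer: 12

Derivation:
Click 1 (5,2) count=0: revealed 11 new [(3,0) (3,1) (3,2) (4,0) (4,1) (4,2) (4,3) (5,0) (5,1) (5,2) (5,3)] -> total=11
Click 2 (3,2) count=3: revealed 0 new [(none)] -> total=11
Click 3 (1,4) count=3: revealed 1 new [(1,4)] -> total=12
Click 4 (5,0) count=0: revealed 0 new [(none)] -> total=12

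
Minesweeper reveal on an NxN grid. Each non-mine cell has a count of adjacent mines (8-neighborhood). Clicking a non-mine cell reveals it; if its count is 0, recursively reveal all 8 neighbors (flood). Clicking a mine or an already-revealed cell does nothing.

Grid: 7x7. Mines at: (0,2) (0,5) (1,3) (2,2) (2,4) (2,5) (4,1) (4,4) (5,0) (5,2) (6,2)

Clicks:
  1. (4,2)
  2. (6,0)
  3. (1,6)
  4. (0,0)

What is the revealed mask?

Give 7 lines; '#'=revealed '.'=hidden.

Click 1 (4,2) count=2: revealed 1 new [(4,2)] -> total=1
Click 2 (6,0) count=1: revealed 1 new [(6,0)] -> total=2
Click 3 (1,6) count=2: revealed 1 new [(1,6)] -> total=3
Click 4 (0,0) count=0: revealed 8 new [(0,0) (0,1) (1,0) (1,1) (2,0) (2,1) (3,0) (3,1)] -> total=11

Answer: ##.....
##....#
##.....
##.....
..#....
.......
#......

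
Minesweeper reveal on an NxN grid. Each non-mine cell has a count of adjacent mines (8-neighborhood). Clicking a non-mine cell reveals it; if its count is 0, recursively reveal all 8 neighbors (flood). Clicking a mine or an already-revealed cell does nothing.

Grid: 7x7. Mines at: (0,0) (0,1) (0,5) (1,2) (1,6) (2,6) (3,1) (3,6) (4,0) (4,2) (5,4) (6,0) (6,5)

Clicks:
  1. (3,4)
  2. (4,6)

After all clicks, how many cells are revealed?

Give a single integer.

Answer: 13

Derivation:
Click 1 (3,4) count=0: revealed 12 new [(1,3) (1,4) (1,5) (2,3) (2,4) (2,5) (3,3) (3,4) (3,5) (4,3) (4,4) (4,5)] -> total=12
Click 2 (4,6) count=1: revealed 1 new [(4,6)] -> total=13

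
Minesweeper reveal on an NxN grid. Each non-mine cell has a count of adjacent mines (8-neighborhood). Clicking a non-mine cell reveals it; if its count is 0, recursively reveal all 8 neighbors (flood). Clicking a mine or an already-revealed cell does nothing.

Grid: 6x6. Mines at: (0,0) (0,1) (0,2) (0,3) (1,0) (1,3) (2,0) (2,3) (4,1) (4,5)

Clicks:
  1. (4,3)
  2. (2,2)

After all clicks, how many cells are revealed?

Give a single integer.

Click 1 (4,3) count=0: revealed 9 new [(3,2) (3,3) (3,4) (4,2) (4,3) (4,4) (5,2) (5,3) (5,4)] -> total=9
Click 2 (2,2) count=2: revealed 1 new [(2,2)] -> total=10

Answer: 10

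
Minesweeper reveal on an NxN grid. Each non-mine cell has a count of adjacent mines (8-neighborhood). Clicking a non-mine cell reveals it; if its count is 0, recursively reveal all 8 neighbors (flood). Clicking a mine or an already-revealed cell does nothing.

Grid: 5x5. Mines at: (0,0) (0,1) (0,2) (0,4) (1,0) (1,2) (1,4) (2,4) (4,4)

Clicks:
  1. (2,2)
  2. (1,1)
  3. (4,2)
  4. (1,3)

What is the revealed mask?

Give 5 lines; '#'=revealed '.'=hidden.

Click 1 (2,2) count=1: revealed 1 new [(2,2)] -> total=1
Click 2 (1,1) count=5: revealed 1 new [(1,1)] -> total=2
Click 3 (4,2) count=0: revealed 11 new [(2,0) (2,1) (2,3) (3,0) (3,1) (3,2) (3,3) (4,0) (4,1) (4,2) (4,3)] -> total=13
Click 4 (1,3) count=5: revealed 1 new [(1,3)] -> total=14

Answer: .....
.#.#.
####.
####.
####.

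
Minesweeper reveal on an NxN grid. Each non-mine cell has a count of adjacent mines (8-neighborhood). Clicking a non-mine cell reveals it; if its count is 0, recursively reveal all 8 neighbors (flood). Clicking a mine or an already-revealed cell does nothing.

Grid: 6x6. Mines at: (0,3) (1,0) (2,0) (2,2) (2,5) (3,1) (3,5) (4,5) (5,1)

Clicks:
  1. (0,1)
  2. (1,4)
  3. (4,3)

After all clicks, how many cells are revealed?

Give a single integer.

Click 1 (0,1) count=1: revealed 1 new [(0,1)] -> total=1
Click 2 (1,4) count=2: revealed 1 new [(1,4)] -> total=2
Click 3 (4,3) count=0: revealed 9 new [(3,2) (3,3) (3,4) (4,2) (4,3) (4,4) (5,2) (5,3) (5,4)] -> total=11

Answer: 11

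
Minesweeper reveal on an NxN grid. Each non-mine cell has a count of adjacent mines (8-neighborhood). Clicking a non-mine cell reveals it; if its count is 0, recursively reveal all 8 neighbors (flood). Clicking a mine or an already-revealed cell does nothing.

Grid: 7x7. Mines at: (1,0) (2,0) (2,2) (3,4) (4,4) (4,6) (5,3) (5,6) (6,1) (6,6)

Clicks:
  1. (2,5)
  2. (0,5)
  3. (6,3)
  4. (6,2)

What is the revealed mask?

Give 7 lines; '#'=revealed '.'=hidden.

Answer: .######
.######
...####
.....##
.......
.......
..##...

Derivation:
Click 1 (2,5) count=1: revealed 1 new [(2,5)] -> total=1
Click 2 (0,5) count=0: revealed 17 new [(0,1) (0,2) (0,3) (0,4) (0,5) (0,6) (1,1) (1,2) (1,3) (1,4) (1,5) (1,6) (2,3) (2,4) (2,6) (3,5) (3,6)] -> total=18
Click 3 (6,3) count=1: revealed 1 new [(6,3)] -> total=19
Click 4 (6,2) count=2: revealed 1 new [(6,2)] -> total=20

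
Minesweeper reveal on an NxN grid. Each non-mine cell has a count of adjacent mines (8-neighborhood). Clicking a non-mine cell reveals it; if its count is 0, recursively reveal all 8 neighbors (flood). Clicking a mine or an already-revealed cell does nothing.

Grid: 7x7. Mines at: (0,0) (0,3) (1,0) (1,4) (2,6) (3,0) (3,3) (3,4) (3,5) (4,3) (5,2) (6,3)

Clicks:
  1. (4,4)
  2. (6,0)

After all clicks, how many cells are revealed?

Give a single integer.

Answer: 7

Derivation:
Click 1 (4,4) count=4: revealed 1 new [(4,4)] -> total=1
Click 2 (6,0) count=0: revealed 6 new [(4,0) (4,1) (5,0) (5,1) (6,0) (6,1)] -> total=7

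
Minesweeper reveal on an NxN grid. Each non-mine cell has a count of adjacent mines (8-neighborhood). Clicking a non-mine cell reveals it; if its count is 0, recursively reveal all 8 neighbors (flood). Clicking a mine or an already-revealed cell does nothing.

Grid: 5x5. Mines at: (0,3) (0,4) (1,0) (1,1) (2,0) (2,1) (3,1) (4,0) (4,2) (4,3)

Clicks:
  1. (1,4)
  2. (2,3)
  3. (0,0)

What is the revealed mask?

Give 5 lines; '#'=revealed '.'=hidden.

Answer: #....
..###
..###
..###
.....

Derivation:
Click 1 (1,4) count=2: revealed 1 new [(1,4)] -> total=1
Click 2 (2,3) count=0: revealed 8 new [(1,2) (1,3) (2,2) (2,3) (2,4) (3,2) (3,3) (3,4)] -> total=9
Click 3 (0,0) count=2: revealed 1 new [(0,0)] -> total=10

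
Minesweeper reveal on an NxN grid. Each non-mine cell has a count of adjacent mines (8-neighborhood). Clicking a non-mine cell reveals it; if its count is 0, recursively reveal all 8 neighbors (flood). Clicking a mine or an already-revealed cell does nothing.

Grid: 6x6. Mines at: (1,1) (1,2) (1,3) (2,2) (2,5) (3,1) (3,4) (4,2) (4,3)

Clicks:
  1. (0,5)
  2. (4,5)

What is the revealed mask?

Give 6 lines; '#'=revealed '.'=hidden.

Click 1 (0,5) count=0: revealed 4 new [(0,4) (0,5) (1,4) (1,5)] -> total=4
Click 2 (4,5) count=1: revealed 1 new [(4,5)] -> total=5

Answer: ....##
....##
......
......
.....#
......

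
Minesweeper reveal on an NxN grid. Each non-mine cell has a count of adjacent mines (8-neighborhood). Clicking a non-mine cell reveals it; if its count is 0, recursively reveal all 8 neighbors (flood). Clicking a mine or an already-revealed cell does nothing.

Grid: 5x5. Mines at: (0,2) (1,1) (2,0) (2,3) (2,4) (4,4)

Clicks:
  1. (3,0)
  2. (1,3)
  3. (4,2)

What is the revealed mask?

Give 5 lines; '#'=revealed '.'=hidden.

Answer: .....
...#.
.....
####.
####.

Derivation:
Click 1 (3,0) count=1: revealed 1 new [(3,0)] -> total=1
Click 2 (1,3) count=3: revealed 1 new [(1,3)] -> total=2
Click 3 (4,2) count=0: revealed 7 new [(3,1) (3,2) (3,3) (4,0) (4,1) (4,2) (4,3)] -> total=9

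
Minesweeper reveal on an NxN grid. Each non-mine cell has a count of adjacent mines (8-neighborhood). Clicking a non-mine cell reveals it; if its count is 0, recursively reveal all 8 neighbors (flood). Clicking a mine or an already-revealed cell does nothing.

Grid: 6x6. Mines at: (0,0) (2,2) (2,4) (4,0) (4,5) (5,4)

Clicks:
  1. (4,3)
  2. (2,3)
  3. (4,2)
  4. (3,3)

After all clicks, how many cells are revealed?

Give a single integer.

Click 1 (4,3) count=1: revealed 1 new [(4,3)] -> total=1
Click 2 (2,3) count=2: revealed 1 new [(2,3)] -> total=2
Click 3 (4,2) count=0: revealed 8 new [(3,1) (3,2) (3,3) (4,1) (4,2) (5,1) (5,2) (5,3)] -> total=10
Click 4 (3,3) count=2: revealed 0 new [(none)] -> total=10

Answer: 10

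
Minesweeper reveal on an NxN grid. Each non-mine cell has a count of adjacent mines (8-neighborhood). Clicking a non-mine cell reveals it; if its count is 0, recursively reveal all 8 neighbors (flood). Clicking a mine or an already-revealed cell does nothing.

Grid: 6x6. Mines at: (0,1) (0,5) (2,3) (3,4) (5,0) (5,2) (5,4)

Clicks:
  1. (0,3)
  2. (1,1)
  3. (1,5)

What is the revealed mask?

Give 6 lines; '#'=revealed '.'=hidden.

Answer: ..###.
.#####
......
......
......
......

Derivation:
Click 1 (0,3) count=0: revealed 6 new [(0,2) (0,3) (0,4) (1,2) (1,3) (1,4)] -> total=6
Click 2 (1,1) count=1: revealed 1 new [(1,1)] -> total=7
Click 3 (1,5) count=1: revealed 1 new [(1,5)] -> total=8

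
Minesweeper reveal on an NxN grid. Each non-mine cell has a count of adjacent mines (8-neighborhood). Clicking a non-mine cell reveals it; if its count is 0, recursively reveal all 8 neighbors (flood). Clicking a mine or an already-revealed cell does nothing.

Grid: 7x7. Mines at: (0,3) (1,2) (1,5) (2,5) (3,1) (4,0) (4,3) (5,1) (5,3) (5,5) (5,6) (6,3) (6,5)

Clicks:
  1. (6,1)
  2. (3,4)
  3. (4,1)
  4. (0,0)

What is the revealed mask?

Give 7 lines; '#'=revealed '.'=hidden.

Answer: ##.....
##.....
##.....
....#..
.#.....
.......
.#.....

Derivation:
Click 1 (6,1) count=1: revealed 1 new [(6,1)] -> total=1
Click 2 (3,4) count=2: revealed 1 new [(3,4)] -> total=2
Click 3 (4,1) count=3: revealed 1 new [(4,1)] -> total=3
Click 4 (0,0) count=0: revealed 6 new [(0,0) (0,1) (1,0) (1,1) (2,0) (2,1)] -> total=9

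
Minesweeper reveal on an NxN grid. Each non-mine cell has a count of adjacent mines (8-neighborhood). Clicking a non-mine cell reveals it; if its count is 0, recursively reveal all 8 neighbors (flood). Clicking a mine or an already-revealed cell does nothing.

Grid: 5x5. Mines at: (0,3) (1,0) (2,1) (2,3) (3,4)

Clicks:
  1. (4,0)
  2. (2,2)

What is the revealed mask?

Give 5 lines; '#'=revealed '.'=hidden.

Answer: .....
.....
..#..
####.
####.

Derivation:
Click 1 (4,0) count=0: revealed 8 new [(3,0) (3,1) (3,2) (3,3) (4,0) (4,1) (4,2) (4,3)] -> total=8
Click 2 (2,2) count=2: revealed 1 new [(2,2)] -> total=9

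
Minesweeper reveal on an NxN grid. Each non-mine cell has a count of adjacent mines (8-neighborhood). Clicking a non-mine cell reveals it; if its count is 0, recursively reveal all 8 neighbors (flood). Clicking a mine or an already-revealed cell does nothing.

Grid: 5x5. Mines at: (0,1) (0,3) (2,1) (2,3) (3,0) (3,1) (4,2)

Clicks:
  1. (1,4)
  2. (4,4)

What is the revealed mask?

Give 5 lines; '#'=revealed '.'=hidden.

Answer: .....
....#
.....
...##
...##

Derivation:
Click 1 (1,4) count=2: revealed 1 new [(1,4)] -> total=1
Click 2 (4,4) count=0: revealed 4 new [(3,3) (3,4) (4,3) (4,4)] -> total=5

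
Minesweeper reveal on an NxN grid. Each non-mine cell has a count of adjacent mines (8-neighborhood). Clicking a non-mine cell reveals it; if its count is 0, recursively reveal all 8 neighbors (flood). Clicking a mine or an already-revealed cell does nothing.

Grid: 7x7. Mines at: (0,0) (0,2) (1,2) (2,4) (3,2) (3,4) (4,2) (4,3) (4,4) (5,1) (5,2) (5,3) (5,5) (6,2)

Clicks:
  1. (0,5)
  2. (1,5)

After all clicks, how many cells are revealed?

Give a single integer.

Answer: 14

Derivation:
Click 1 (0,5) count=0: revealed 14 new [(0,3) (0,4) (0,5) (0,6) (1,3) (1,4) (1,5) (1,6) (2,5) (2,6) (3,5) (3,6) (4,5) (4,6)] -> total=14
Click 2 (1,5) count=1: revealed 0 new [(none)] -> total=14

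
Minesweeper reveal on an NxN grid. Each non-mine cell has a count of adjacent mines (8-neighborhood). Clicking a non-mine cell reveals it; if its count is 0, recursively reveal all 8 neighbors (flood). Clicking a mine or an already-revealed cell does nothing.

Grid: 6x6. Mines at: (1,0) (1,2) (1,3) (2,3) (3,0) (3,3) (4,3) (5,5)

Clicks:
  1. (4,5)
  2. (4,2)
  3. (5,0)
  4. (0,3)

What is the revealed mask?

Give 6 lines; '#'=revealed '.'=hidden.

Answer: ...#..
......
......
......
###..#
###...

Derivation:
Click 1 (4,5) count=1: revealed 1 new [(4,5)] -> total=1
Click 2 (4,2) count=2: revealed 1 new [(4,2)] -> total=2
Click 3 (5,0) count=0: revealed 5 new [(4,0) (4,1) (5,0) (5,1) (5,2)] -> total=7
Click 4 (0,3) count=2: revealed 1 new [(0,3)] -> total=8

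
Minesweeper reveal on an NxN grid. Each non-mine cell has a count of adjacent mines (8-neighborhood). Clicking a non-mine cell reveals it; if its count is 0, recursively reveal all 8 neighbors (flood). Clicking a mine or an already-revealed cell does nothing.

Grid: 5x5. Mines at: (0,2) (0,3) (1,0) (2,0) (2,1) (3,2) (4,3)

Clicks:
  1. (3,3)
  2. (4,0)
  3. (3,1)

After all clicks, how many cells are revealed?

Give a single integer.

Click 1 (3,3) count=2: revealed 1 new [(3,3)] -> total=1
Click 2 (4,0) count=0: revealed 4 new [(3,0) (3,1) (4,0) (4,1)] -> total=5
Click 3 (3,1) count=3: revealed 0 new [(none)] -> total=5

Answer: 5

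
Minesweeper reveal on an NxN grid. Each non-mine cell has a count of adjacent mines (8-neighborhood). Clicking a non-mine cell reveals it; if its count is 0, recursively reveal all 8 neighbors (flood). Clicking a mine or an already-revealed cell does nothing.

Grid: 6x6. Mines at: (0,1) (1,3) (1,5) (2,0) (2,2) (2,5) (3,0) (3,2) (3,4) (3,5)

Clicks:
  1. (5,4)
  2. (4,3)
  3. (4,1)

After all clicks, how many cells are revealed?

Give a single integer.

Click 1 (5,4) count=0: revealed 12 new [(4,0) (4,1) (4,2) (4,3) (4,4) (4,5) (5,0) (5,1) (5,2) (5,3) (5,4) (5,5)] -> total=12
Click 2 (4,3) count=2: revealed 0 new [(none)] -> total=12
Click 3 (4,1) count=2: revealed 0 new [(none)] -> total=12

Answer: 12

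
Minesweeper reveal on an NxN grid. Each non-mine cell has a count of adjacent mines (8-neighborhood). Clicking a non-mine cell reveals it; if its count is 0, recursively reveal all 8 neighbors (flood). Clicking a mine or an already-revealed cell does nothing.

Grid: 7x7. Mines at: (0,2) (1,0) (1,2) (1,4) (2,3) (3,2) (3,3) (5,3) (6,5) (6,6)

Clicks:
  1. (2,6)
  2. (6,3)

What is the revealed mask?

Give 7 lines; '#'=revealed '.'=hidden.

Click 1 (2,6) count=0: revealed 16 new [(0,5) (0,6) (1,5) (1,6) (2,4) (2,5) (2,6) (3,4) (3,5) (3,6) (4,4) (4,5) (4,6) (5,4) (5,5) (5,6)] -> total=16
Click 2 (6,3) count=1: revealed 1 new [(6,3)] -> total=17

Answer: .....##
.....##
....###
....###
....###
....###
...#...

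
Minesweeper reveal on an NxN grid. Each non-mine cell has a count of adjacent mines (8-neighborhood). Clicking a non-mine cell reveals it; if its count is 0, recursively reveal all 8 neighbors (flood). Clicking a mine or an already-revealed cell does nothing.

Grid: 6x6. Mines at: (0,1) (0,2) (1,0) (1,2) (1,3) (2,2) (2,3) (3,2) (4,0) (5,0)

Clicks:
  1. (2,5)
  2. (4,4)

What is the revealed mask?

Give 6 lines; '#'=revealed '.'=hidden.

Click 1 (2,5) count=0: revealed 19 new [(0,4) (0,5) (1,4) (1,5) (2,4) (2,5) (3,3) (3,4) (3,5) (4,1) (4,2) (4,3) (4,4) (4,5) (5,1) (5,2) (5,3) (5,4) (5,5)] -> total=19
Click 2 (4,4) count=0: revealed 0 new [(none)] -> total=19

Answer: ....##
....##
....##
...###
.#####
.#####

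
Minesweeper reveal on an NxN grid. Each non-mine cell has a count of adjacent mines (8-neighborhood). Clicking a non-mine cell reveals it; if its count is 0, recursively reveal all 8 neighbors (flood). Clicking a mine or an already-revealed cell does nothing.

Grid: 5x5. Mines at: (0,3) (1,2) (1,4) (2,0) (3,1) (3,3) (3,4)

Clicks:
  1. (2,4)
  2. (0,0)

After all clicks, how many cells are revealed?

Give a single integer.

Answer: 5

Derivation:
Click 1 (2,4) count=3: revealed 1 new [(2,4)] -> total=1
Click 2 (0,0) count=0: revealed 4 new [(0,0) (0,1) (1,0) (1,1)] -> total=5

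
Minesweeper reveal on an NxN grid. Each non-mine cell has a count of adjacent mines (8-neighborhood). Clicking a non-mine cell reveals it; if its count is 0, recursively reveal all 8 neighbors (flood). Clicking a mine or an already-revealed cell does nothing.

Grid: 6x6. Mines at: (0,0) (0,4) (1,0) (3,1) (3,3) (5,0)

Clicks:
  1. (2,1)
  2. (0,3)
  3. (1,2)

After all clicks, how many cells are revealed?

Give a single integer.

Answer: 9

Derivation:
Click 1 (2,1) count=2: revealed 1 new [(2,1)] -> total=1
Click 2 (0,3) count=1: revealed 1 new [(0,3)] -> total=2
Click 3 (1,2) count=0: revealed 7 new [(0,1) (0,2) (1,1) (1,2) (1,3) (2,2) (2,3)] -> total=9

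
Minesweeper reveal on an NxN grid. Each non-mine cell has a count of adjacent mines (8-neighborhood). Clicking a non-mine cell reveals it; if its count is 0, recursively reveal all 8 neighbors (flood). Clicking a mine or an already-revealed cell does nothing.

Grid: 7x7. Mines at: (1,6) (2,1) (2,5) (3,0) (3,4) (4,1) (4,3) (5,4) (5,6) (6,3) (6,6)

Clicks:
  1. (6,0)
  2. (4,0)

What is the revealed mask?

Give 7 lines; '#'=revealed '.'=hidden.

Answer: .......
.......
.......
.......
#......
###....
###....

Derivation:
Click 1 (6,0) count=0: revealed 6 new [(5,0) (5,1) (5,2) (6,0) (6,1) (6,2)] -> total=6
Click 2 (4,0) count=2: revealed 1 new [(4,0)] -> total=7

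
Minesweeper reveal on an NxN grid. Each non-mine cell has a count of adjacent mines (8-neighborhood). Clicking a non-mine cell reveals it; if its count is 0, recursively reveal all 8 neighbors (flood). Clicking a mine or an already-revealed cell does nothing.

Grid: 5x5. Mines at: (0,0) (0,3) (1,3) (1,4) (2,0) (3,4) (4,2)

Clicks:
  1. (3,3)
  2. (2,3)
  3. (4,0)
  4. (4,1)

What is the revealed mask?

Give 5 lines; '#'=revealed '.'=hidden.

Click 1 (3,3) count=2: revealed 1 new [(3,3)] -> total=1
Click 2 (2,3) count=3: revealed 1 new [(2,3)] -> total=2
Click 3 (4,0) count=0: revealed 4 new [(3,0) (3,1) (4,0) (4,1)] -> total=6
Click 4 (4,1) count=1: revealed 0 new [(none)] -> total=6

Answer: .....
.....
...#.
##.#.
##...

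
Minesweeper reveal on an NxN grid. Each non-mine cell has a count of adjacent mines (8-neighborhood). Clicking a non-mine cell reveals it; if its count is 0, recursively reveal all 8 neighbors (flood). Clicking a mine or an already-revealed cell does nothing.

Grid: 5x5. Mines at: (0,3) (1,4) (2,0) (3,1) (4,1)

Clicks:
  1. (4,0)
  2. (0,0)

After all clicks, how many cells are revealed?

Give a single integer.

Answer: 7

Derivation:
Click 1 (4,0) count=2: revealed 1 new [(4,0)] -> total=1
Click 2 (0,0) count=0: revealed 6 new [(0,0) (0,1) (0,2) (1,0) (1,1) (1,2)] -> total=7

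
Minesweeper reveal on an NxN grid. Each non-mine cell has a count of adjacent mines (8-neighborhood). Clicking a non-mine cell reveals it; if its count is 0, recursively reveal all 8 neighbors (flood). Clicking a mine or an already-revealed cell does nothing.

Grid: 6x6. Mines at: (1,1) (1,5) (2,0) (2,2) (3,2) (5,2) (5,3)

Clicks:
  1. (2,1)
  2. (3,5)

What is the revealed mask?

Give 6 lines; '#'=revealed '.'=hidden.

Click 1 (2,1) count=4: revealed 1 new [(2,1)] -> total=1
Click 2 (3,5) count=0: revealed 11 new [(2,3) (2,4) (2,5) (3,3) (3,4) (3,5) (4,3) (4,4) (4,5) (5,4) (5,5)] -> total=12

Answer: ......
......
.#.###
...###
...###
....##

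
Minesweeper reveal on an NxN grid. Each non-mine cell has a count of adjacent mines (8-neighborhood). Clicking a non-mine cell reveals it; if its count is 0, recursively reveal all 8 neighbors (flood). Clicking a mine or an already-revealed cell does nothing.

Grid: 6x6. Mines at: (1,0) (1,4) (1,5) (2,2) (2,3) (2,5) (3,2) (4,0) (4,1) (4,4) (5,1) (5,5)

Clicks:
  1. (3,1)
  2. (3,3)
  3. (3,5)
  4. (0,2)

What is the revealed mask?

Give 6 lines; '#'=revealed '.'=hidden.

Click 1 (3,1) count=4: revealed 1 new [(3,1)] -> total=1
Click 2 (3,3) count=4: revealed 1 new [(3,3)] -> total=2
Click 3 (3,5) count=2: revealed 1 new [(3,5)] -> total=3
Click 4 (0,2) count=0: revealed 6 new [(0,1) (0,2) (0,3) (1,1) (1,2) (1,3)] -> total=9

Answer: .###..
.###..
......
.#.#.#
......
......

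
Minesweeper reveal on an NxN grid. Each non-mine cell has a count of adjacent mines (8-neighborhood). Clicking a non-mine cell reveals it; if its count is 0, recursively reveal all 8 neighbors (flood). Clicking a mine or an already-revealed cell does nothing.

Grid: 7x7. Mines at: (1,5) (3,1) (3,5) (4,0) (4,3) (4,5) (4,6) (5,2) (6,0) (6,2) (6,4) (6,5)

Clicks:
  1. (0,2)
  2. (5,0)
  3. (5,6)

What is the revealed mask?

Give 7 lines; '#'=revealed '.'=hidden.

Answer: #####..
#####..
#####..
..###..
.......
#.....#
.......

Derivation:
Click 1 (0,2) count=0: revealed 18 new [(0,0) (0,1) (0,2) (0,3) (0,4) (1,0) (1,1) (1,2) (1,3) (1,4) (2,0) (2,1) (2,2) (2,3) (2,4) (3,2) (3,3) (3,4)] -> total=18
Click 2 (5,0) count=2: revealed 1 new [(5,0)] -> total=19
Click 3 (5,6) count=3: revealed 1 new [(5,6)] -> total=20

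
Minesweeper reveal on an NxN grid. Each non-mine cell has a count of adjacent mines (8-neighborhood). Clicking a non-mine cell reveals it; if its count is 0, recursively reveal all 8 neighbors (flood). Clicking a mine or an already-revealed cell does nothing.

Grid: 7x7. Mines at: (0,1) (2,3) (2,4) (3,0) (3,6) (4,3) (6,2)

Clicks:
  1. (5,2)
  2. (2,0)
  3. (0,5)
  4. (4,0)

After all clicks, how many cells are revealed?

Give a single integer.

Click 1 (5,2) count=2: revealed 1 new [(5,2)] -> total=1
Click 2 (2,0) count=1: revealed 1 new [(2,0)] -> total=2
Click 3 (0,5) count=0: revealed 12 new [(0,2) (0,3) (0,4) (0,5) (0,6) (1,2) (1,3) (1,4) (1,5) (1,6) (2,5) (2,6)] -> total=14
Click 4 (4,0) count=1: revealed 1 new [(4,0)] -> total=15

Answer: 15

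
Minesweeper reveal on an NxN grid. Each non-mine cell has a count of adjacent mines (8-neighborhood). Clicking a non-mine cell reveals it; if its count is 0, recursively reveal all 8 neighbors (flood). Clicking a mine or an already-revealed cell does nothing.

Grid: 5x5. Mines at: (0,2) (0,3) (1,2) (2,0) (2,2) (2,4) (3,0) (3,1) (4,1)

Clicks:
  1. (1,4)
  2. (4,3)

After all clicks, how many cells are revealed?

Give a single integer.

Answer: 7

Derivation:
Click 1 (1,4) count=2: revealed 1 new [(1,4)] -> total=1
Click 2 (4,3) count=0: revealed 6 new [(3,2) (3,3) (3,4) (4,2) (4,3) (4,4)] -> total=7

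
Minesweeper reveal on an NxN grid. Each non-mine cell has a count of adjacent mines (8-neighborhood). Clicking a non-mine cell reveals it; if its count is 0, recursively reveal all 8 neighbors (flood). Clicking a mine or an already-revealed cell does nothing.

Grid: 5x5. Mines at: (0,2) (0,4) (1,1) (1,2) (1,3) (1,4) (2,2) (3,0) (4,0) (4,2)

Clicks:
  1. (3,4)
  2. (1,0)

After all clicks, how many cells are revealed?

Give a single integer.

Click 1 (3,4) count=0: revealed 6 new [(2,3) (2,4) (3,3) (3,4) (4,3) (4,4)] -> total=6
Click 2 (1,0) count=1: revealed 1 new [(1,0)] -> total=7

Answer: 7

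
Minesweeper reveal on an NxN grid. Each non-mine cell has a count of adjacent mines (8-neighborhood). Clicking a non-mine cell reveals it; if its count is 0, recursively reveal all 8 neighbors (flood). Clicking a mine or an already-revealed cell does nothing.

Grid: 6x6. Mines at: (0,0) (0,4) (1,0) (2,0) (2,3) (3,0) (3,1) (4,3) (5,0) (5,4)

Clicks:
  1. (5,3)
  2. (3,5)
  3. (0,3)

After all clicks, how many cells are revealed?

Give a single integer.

Answer: 10

Derivation:
Click 1 (5,3) count=2: revealed 1 new [(5,3)] -> total=1
Click 2 (3,5) count=0: revealed 8 new [(1,4) (1,5) (2,4) (2,5) (3,4) (3,5) (4,4) (4,5)] -> total=9
Click 3 (0,3) count=1: revealed 1 new [(0,3)] -> total=10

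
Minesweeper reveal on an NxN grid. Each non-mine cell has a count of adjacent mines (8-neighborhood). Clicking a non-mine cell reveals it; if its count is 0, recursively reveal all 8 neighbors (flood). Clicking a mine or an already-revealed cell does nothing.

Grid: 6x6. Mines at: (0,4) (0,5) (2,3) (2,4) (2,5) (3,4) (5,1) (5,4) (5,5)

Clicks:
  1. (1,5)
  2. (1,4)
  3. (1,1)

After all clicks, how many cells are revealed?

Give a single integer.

Answer: 19

Derivation:
Click 1 (1,5) count=4: revealed 1 new [(1,5)] -> total=1
Click 2 (1,4) count=5: revealed 1 new [(1,4)] -> total=2
Click 3 (1,1) count=0: revealed 17 new [(0,0) (0,1) (0,2) (0,3) (1,0) (1,1) (1,2) (1,3) (2,0) (2,1) (2,2) (3,0) (3,1) (3,2) (4,0) (4,1) (4,2)] -> total=19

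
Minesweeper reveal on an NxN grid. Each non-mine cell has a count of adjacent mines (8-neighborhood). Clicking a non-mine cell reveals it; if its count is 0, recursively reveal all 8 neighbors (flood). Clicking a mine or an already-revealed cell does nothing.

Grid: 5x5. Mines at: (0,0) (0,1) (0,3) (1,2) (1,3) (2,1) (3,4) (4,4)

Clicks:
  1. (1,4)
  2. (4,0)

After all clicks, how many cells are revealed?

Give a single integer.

Answer: 9

Derivation:
Click 1 (1,4) count=2: revealed 1 new [(1,4)] -> total=1
Click 2 (4,0) count=0: revealed 8 new [(3,0) (3,1) (3,2) (3,3) (4,0) (4,1) (4,2) (4,3)] -> total=9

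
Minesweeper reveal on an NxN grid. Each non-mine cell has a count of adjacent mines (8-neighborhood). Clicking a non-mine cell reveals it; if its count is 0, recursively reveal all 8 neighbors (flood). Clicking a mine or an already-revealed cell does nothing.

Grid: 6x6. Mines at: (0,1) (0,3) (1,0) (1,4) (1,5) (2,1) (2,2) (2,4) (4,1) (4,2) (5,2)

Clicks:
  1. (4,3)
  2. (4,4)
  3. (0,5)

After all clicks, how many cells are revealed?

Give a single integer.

Click 1 (4,3) count=2: revealed 1 new [(4,3)] -> total=1
Click 2 (4,4) count=0: revealed 8 new [(3,3) (3,4) (3,5) (4,4) (4,5) (5,3) (5,4) (5,5)] -> total=9
Click 3 (0,5) count=2: revealed 1 new [(0,5)] -> total=10

Answer: 10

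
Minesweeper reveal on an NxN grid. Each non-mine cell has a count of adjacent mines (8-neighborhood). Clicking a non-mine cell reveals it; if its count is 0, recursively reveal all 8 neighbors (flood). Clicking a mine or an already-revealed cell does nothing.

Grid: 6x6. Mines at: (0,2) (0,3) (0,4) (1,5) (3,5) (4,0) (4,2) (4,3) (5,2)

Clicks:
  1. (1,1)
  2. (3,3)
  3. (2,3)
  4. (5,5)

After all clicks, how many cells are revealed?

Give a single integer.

Click 1 (1,1) count=1: revealed 1 new [(1,1)] -> total=1
Click 2 (3,3) count=2: revealed 1 new [(3,3)] -> total=2
Click 3 (2,3) count=0: revealed 15 new [(0,0) (0,1) (1,0) (1,2) (1,3) (1,4) (2,0) (2,1) (2,2) (2,3) (2,4) (3,0) (3,1) (3,2) (3,4)] -> total=17
Click 4 (5,5) count=0: revealed 4 new [(4,4) (4,5) (5,4) (5,5)] -> total=21

Answer: 21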